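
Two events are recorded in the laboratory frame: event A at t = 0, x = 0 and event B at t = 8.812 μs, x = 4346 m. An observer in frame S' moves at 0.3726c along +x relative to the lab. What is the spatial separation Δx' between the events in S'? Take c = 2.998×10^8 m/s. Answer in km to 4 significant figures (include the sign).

Δx' ≈ 3.623 km

γ = 1/√(1 − 0.3726²) = 1.07760
Δx' = γ(Δx − vΔt) = 1.07760 × (4346 m − 0.3726×(2.998×10^8 m/s)×8.812×10^-6 s)
= 1.07760 × (3361.65 m) = 3.623 km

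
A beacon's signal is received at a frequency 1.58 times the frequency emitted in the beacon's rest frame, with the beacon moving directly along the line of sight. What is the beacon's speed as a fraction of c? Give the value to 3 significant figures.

f_obs/f_src = √((1+β)/(1−β)) = 1.58  ⇒  (1+β)/(1−β) = 2.4964
β = |1 − D²|/(1 + D²) = |1 − 2.4964|/(1 + 2.4964) = 0.428

β ≈ 0.428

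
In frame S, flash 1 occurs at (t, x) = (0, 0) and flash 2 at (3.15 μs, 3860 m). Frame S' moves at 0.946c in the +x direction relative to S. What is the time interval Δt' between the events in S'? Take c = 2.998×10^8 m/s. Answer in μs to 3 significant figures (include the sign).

γ = 1/√(1 − 0.946²) = 3.0848
Δt' = γ(Δt − vΔx/c²) = 3.0848 × (3.15 μs − 0.946×3860 m / (2.998×10^8 m/s))
= 3.0848 × (-9.0300 μs) = -27.9 μs

Δt' ≈ -27.9 μs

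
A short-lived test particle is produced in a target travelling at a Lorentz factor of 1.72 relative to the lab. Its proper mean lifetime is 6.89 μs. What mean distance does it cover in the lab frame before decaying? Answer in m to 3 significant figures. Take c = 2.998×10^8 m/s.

d ≈ 2890 m

β = √(1 − 1/γ²) = √(1 − 1/1.72²) = 0.81362
Dilated lifetime: Δt = γτ₀ = 1.72 × 6.89 μs = 11.851 μs
d = vΔt = 0.81362c × 11.851 μs = 2.4392×10^8 m/s × 1.1851×10^-5 s = 2890 m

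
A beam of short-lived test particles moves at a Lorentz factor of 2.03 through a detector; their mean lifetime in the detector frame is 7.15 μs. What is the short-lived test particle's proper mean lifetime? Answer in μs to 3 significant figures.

τ₀ ≈ 3.52 μs

γ = 2.03 (given)
Proper time: τ₀ = Δt/γ = 7.15/2.03 = 3.52 μs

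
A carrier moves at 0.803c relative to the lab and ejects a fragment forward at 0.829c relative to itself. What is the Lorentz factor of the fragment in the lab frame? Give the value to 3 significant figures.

u_lab = (0.829 + 0.803)/(1 + 0.829×0.803) = 1.632/1.66569 = 0.979776
γ = 1/√(1 − 0.979776²) = 5.00

γ ≈ 5.00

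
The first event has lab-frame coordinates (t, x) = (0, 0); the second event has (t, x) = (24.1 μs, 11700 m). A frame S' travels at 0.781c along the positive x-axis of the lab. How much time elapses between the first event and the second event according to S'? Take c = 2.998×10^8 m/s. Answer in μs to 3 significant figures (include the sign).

Δt' ≈ -10.2 μs

γ = 1/√(1 − 0.781²) = 1.6012
Δt' = γ(Δt − vΔx/c²) = 1.6012 × (24.1 μs − 0.781×11700 m / (2.998×10^8 m/s))
= 1.6012 × (-6.3793 μs) = -10.2 μs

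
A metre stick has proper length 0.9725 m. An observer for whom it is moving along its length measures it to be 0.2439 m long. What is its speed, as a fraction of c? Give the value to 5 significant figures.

β ≈ 0.96804

γ = L₀/L = 0.9725/0.2439 = 3.987290
β = √(1 − 1/γ²) = 0.96804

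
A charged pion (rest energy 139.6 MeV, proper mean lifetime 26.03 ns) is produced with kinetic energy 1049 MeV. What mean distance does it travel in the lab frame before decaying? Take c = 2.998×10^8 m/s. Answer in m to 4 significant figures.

d ≈ 65.98 m

γ = 1 + K/(m₀c²) = 1 + 1049/139.6 = 8.51433
β = √(1 − 1/γ²) = 0.993079
Dilated lifetime: γτ₀ = 8.51433 × 26.03 ns = 221.628 ns
d = βc·γτ₀ = 0.993079 × (2.998×10^8 m/s) × 2.21628×10^-7 s = 65.98 m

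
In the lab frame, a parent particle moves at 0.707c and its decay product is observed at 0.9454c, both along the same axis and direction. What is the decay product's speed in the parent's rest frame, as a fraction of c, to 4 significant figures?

u' ≈ 0.7189c

Inverse velocity addition: u' = (u − v)/(1 − uv/c²)
= (0.9454 − 0.707)/(1 − 0.9454×0.707) = 0.2384/0.331602 = 0.7189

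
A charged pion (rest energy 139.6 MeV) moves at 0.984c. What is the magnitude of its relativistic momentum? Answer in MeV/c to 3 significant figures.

γ = 1/√(1 − 0.984²) = 5.6127
p = γβm₀c = 5.6127 × 0.984 × 139.6 MeV/c = 771 MeV/c

p ≈ 771 MeV/c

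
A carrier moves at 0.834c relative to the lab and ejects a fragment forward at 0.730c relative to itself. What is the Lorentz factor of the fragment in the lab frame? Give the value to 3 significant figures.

u_lab = (0.730 + 0.834)/(1 + 0.730×0.834) = 1.564/1.60882 = 0.972141
γ = 1/√(1 − 0.972141²) = 4.27

γ ≈ 4.27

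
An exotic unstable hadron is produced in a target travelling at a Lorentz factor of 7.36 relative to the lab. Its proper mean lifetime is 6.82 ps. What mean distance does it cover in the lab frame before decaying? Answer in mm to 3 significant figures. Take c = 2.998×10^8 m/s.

d ≈ 14.9 mm

β = √(1 − 1/γ²) = √(1 − 1/7.36²) = 0.99073
Dilated lifetime: Δt = γτ₀ = 7.36 × 6.82 ps = 50.195 ps
d = vΔt = 0.99073c × 50.195 ps = 2.9702×10^8 m/s × 5.0195×10^-11 s = 14.9 mm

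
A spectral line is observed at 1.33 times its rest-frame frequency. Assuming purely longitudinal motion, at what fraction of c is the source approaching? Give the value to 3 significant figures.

β ≈ 0.278

f_obs/f_src = √((1+β)/(1−β)) = 1.33  ⇒  (1+β)/(1−β) = 1.7689
β = |1 − D²|/(1 + D²) = |1 − 1.7689|/(1 + 1.7689) = 0.278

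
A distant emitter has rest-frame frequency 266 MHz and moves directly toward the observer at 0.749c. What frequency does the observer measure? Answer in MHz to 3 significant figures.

Relativistic Doppler: f_obs = f_src √((1+β)/(1−β))
= 266 × √(1.7490/0.25100) = 266 × 2.6397 = 702 MHz

f_obs ≈ 702 MHz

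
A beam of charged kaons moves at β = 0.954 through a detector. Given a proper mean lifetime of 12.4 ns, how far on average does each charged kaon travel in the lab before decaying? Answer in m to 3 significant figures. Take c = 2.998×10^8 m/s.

γ = 1/√(1 − 0.954²) = 3.3355
Dilated lifetime: Δt = γτ₀ = 3.3355 × 12.4 ns = 41.360 ns
d = vΔt = 0.954c × 41.360 ns = 2.8601×10^8 m/s × 4.1360×10^-8 s = 11.8 m

d ≈ 11.8 m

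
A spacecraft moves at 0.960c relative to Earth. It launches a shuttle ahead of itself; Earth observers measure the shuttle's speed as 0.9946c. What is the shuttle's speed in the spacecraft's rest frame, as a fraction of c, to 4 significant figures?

u' ≈ 0.7658c

Inverse velocity addition: u' = (u − v)/(1 − uv/c²)
= (0.9946 − 0.960)/(1 − 0.9946×0.960) = 0.03460/0.0451840 = 0.7658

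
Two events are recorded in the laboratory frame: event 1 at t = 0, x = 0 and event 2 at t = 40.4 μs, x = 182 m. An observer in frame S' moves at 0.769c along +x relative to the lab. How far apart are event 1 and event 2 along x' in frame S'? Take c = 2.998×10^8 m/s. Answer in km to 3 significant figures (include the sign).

Δx' ≈ -14.3 km

γ = 1/√(1 − 0.769²) = 1.5643
Δx' = γ(Δx − vΔt) = 1.5643 × (182 m − 0.769×(2.998×10^8 m/s)×40.4×10^-6 s)
= 1.5643 × (-9132.1 m) = -14.3 km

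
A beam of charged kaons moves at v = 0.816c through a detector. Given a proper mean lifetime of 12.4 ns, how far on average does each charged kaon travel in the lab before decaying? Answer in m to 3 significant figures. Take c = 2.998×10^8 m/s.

d ≈ 5.25 m

γ = 1/√(1 − 0.816²) = 1.7299
Dilated lifetime: Δt = γτ₀ = 1.7299 × 12.4 ns = 21.451 ns
d = vΔt = 0.816c × 21.451 ns = 2.4464×10^8 m/s × 2.1451×10^-8 s = 5.25 m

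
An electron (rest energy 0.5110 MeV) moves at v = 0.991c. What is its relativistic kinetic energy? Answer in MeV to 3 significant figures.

K ≈ 3.31 MeV

γ = 1/√(1 − 0.991²) = 7.4704
K = (γ − 1)m₀c² = (7.4704 − 1) × 0.5110 MeV = 6.4704 × 0.5110 MeV = 3.31 MeV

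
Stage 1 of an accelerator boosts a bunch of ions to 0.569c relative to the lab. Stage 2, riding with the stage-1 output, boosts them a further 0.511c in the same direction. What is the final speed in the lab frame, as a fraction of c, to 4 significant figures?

Compose boost 2: (0.511 + 0.569)/(1 + 0.511×0.569) = 1.080/1.29076 = 0.8367

u ≈ 0.8367c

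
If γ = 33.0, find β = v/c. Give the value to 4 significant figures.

β ≈ 0.9995

β = √(1 − 1/γ²) = √(1 − 1/33.0²) = √(0.999082) = 0.9995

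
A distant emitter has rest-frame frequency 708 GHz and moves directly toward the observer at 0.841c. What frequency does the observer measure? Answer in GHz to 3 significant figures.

Relativistic Doppler: f_obs = f_src √((1+β)/(1−β))
= 708 × √(1.8410/0.15900) = 708 × 3.4027 = 2410 GHz

f_obs ≈ 2410 GHz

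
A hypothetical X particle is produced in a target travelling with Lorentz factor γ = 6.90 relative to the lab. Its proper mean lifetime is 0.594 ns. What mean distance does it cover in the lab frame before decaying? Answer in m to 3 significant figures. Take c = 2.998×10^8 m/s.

d ≈ 1.22 m

β = √(1 − 1/γ²) = √(1 − 1/6.90²) = 0.98944
Dilated lifetime: Δt = γτ₀ = 6.90 × 0.594 ns = 4.0986 ns
d = vΔt = 0.98944c × 4.0986 ns = 2.9663×10^8 m/s × 4.0986×10^-9 s = 1.22 m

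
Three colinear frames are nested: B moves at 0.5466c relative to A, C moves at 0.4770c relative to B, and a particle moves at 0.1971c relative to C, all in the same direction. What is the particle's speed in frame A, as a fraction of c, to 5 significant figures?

u ≈ 0.86982c

Compose boost 2: (0.4770 + 0.5466)/(1 + 0.4770×0.5466) = 1.0236/1.260728 = 0.8119117
Compose boost 3: (0.1971 + 0.8119117)/(1 + 0.1971×0.8119117) = 1.009012/1.160028 = 0.86982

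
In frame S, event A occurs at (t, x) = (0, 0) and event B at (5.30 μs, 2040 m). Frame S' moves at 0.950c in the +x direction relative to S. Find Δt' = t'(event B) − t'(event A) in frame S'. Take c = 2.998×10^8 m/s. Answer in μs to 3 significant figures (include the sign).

Δt' ≈ -3.73 μs

γ = 1/√(1 − 0.950²) = 3.2026
Δt' = γ(Δt − vΔx/c²) = 3.2026 × (5.30 μs − 0.950×2040 m / (2.998×10^8 m/s))
= 3.2026 × (-1.1643 μs) = -3.73 μs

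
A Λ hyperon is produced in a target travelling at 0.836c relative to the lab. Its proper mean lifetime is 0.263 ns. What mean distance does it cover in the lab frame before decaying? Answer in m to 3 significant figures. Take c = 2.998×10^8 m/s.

γ = 1/√(1 − 0.836²) = 1.8224
Dilated lifetime: Δt = γτ₀ = 1.8224 × 0.263 ns = 0.47929 ns
d = vΔt = 0.836c × 0.47929 ns = 2.5063×10^8 m/s × 4.7929×10^-10 s = 0.120 m

d ≈ 0.120 m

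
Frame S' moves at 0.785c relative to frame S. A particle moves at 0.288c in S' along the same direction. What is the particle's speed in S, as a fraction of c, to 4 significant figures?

u ≈ 0.8751c

Relativistic velocity addition: u = (u' + v)/(1 + u'v/c²)
= (0.288 + 0.785)/(1 + 0.288×0.785) = 1.073/1.22608 = 0.8751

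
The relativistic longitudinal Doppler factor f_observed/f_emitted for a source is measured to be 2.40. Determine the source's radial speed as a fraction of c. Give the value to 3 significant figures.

f_obs/f_src = √((1+β)/(1−β)) = 2.40  ⇒  (1+β)/(1−β) = 5.7600
β = |1 − D²|/(1 + D²) = |1 − 5.7600|/(1 + 5.7600) = 0.704

β ≈ 0.704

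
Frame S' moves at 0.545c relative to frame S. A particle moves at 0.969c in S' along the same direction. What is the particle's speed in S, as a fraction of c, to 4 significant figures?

Relativistic velocity addition: u = (u' + v)/(1 + u'v/c²)
= (0.969 + 0.545)/(1 + 0.969×0.545) = 1.514/1.52811 = 0.9908

u ≈ 0.9908c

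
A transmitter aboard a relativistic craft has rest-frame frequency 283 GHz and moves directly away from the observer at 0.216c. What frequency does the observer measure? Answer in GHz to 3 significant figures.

f_obs ≈ 227 GHz

Relativistic Doppler: f_obs = f_src √((1−β)/(1+β))
= 283 × √(0.78400/1.2160) = 283 × 0.80296 = 227 GHz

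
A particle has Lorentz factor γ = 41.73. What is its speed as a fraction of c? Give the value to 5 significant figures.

β ≈ 0.99971

β = √(1 − 1/γ²) = √(1 − 1/41.73²) = √(0.9994257) = 0.99971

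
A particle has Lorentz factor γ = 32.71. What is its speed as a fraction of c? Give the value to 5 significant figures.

β ≈ 0.99953

β = √(1 − 1/γ²) = √(1 − 1/32.71²) = √(0.9990654) = 0.99953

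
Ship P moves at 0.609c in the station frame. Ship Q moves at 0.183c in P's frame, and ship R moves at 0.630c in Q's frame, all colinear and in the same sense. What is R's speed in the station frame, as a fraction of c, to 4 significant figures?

u ≈ 0.9266c

Compose boost 2: (0.183 + 0.609)/(1 + 0.183×0.609) = 0.7920/1.11145 = 0.712585
Compose boost 3: (0.630 + 0.712585)/(1 + 0.630×0.712585) = 1.34258/1.44893 = 0.9266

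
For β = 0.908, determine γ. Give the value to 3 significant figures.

γ = 1/√(1 − β²) = 1/√(1 − 0.908²) = 1/√(0.17554) = 2.39

γ ≈ 2.39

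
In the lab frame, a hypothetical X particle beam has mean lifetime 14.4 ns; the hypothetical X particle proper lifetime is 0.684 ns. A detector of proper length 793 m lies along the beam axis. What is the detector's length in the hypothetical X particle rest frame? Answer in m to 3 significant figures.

L ≈ 37.7 m

Time dilation ⇒ γ = Δt/τ₀ = 14.4/0.684 = 21.053
Length contraction: L = L₀/γ = 793/21.053 = 37.7 m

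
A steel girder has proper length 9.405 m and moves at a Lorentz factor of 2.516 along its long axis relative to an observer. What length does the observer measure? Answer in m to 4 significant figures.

L ≈ 3.738 m

γ = 2.516 (given)
Length contraction: L = L₀/γ = 9.405/2.516 = 3.738 m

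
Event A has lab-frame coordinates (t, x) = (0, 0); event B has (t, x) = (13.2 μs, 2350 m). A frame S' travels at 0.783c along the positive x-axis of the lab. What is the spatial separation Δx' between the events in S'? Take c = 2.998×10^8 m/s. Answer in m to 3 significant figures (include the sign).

Δx' ≈ -1200 m

γ = 1/√(1 − 0.783²) = 1.6077
Δx' = γ(Δx − vΔt) = 1.6077 × (2350 m − 0.783×(2.998×10^8 m/s)×13.2×10^-6 s)
= 1.6077 × (-748.61 m) = -1200 m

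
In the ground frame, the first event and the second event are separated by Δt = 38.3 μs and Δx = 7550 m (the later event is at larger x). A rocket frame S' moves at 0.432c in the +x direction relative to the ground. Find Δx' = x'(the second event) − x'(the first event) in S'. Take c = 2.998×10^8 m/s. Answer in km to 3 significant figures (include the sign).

Δx' ≈ 2.87 km

γ = 1/√(1 − 0.432²) = 1.1088
Δx' = γ(Δx − vΔt) = 1.1088 × (7550 m − 0.432×(2.998×10^8 m/s)×38.3×10^-6 s)
= 1.1088 × (2589.6 m) = 2.87 km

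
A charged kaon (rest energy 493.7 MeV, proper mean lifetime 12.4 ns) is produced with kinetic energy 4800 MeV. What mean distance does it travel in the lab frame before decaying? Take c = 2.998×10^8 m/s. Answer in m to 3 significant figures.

γ = 1 + K/(m₀c²) = 1 + 4800/493.7 = 10.723
β = √(1 − 1/γ²) = 0.99564
Dilated lifetime: γτ₀ = 10.723 × 12.4 ns = 132.96 ns
d = βc·γτ₀ = 0.99564 × (2.998×10^8 m/s) × 1.3296×10^-7 s = 39.7 m

d ≈ 39.7 m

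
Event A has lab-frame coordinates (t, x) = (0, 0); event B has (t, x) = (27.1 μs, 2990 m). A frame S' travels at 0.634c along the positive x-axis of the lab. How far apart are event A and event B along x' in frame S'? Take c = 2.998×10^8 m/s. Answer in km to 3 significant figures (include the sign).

γ = 1/√(1 − 0.634²) = 1.2931
Δx' = γ(Δx − vΔt) = 1.2931 × (2990 m − 0.634×(2.998×10^8 m/s)×27.1×10^-6 s)
= 1.2931 × (-2161.0 m) = -2.79 km

Δx' ≈ -2.79 km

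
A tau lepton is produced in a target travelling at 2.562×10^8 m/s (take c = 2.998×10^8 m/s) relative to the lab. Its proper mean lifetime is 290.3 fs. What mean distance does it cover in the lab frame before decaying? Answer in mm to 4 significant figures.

d ≈ 0.1432 mm

β = v/c = 2.562×10^8 / 2.998×10^8 = 0.854570
γ = 1/√(1 − 0.854570²) = 1.92553
Dilated lifetime: Δt = γτ₀ = 1.92553 × 290.3 fs = 558.982 fs
d = vΔt = 0.854570c × 558.982 fs = 2.56200×10^8 m/s × 5.58982×10^-13 s = 0.1432 mm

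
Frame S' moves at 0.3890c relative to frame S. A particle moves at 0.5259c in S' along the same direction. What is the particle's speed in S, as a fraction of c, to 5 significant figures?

u ≈ 0.75952c

Relativistic velocity addition: u = (u' + v)/(1 + u'v/c²)
= (0.5259 + 0.3890)/(1 + 0.5259×0.3890) = 0.91490/1.204575 = 0.75952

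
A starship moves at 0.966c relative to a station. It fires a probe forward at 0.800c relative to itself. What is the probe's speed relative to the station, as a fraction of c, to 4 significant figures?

u ≈ 0.9962c

Relativistic velocity addition: u = (u' + v)/(1 + u'v/c²)
= (0.800 + 0.966)/(1 + 0.800×0.966) = 1.766/1.77280 = 0.9962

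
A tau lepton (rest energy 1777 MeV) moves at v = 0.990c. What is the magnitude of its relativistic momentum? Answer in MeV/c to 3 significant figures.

p ≈ 12500 MeV/c

γ = 1/√(1 − 0.990²) = 7.0888
p = γβm₀c = 7.0888 × 0.990 × 1777 MeV/c = 12500 MeV/c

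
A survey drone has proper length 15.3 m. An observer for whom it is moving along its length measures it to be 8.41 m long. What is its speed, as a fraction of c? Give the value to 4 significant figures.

β ≈ 0.8354

γ = L₀/L = 15.3/8.41 = 1.81926
β = √(1 − 1/γ²) = 0.8354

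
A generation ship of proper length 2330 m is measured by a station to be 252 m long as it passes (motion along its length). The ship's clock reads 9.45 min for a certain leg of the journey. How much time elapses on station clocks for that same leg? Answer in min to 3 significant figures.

Δt ≈ 87.4 min

Length contraction ⇒ γ = L₀/L = 2330/252 = 9.2460
Time dilation: Δt = γτ₀ = 9.2460 × 9.45 min = 87.4 min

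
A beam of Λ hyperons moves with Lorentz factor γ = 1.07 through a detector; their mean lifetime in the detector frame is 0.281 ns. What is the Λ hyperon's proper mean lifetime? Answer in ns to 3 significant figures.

τ₀ ≈ 0.263 ns

γ = 1.07 (given)
Proper time: τ₀ = Δt/γ = 0.281/1.07 = 0.263 ns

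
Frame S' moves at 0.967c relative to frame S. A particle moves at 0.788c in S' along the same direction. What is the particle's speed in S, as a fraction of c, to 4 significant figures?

u ≈ 0.9960c

Relativistic velocity addition: u = (u' + v)/(1 + u'v/c²)
= (0.788 + 0.967)/(1 + 0.788×0.967) = 1.755/1.76200 = 0.9960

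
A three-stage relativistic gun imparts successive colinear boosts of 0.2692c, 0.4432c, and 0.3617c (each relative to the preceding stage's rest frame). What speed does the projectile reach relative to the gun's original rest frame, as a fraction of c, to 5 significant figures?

u ≈ 0.81138c

Compose boost 2: (0.4432 + 0.2692)/(1 + 0.4432×0.2692) = 0.71240/1.119309 = 0.6364639
Compose boost 3: (0.3617 + 0.6364639)/(1 + 0.3617×0.6364639) = 0.9981639/1.230209 = 0.81138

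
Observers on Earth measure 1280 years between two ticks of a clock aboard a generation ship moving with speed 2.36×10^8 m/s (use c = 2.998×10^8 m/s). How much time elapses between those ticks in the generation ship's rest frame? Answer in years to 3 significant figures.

τ₀ ≈ 789 years

β = v/c = 2.36×10^8 / 2.998×10^8 = 0.78719
γ = 1/√(1 − 0.78719²) = 1.6215
Proper time: τ₀ = Δt/γ = 1280/1.6215 = 789 years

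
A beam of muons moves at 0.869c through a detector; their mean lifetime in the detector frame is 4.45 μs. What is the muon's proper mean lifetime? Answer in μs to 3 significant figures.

τ₀ ≈ 2.20 μs

γ = 1/√(1 − 0.869²) = 2.0210
Proper time: τ₀ = Δt/γ = 4.45/2.0210 = 2.20 μs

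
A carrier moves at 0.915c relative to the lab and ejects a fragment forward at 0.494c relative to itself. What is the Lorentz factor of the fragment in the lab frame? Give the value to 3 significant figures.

γ ≈ 4.14

u_lab = (0.494 + 0.915)/(1 + 0.494×0.915) = 1.409/1.45201 = 0.970379
γ = 1/√(1 − 0.970379²) = 4.14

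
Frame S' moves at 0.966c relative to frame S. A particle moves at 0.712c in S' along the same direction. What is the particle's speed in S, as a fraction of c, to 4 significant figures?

Relativistic velocity addition: u = (u' + v)/(1 + u'v/c²)
= (0.712 + 0.966)/(1 + 0.712×0.966) = 1.678/1.68779 = 0.9942

u ≈ 0.9942c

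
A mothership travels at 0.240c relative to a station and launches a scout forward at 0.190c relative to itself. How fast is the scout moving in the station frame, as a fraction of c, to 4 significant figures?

Compose boost 2: (0.190 + 0.240)/(1 + 0.190×0.240) = 0.4300/1.04560 = 0.4112

u ≈ 0.4112c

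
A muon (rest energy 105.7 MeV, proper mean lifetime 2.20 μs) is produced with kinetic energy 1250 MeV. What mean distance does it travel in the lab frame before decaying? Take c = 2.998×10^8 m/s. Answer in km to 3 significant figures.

d ≈ 8.43 km

γ = 1 + K/(m₀c²) = 1 + 1250/105.7 = 12.826
β = √(1 − 1/γ²) = 0.99696
Dilated lifetime: γτ₀ = 12.826 × 2.20 μs = 28.217 μs
d = βc·γτ₀ = 0.99696 × (2.998×10^8 m/s) × 2.8217×10^-5 s = 8.43 km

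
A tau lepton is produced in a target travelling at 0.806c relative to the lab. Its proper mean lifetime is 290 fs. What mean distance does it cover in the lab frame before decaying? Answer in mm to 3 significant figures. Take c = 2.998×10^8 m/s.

γ = 1/√(1 − 0.806²) = 1.6894
Dilated lifetime: Δt = γτ₀ = 1.6894 × 290 fs = 489.93 fs
d = vΔt = 0.806c × 489.93 fs = 2.4164×10^8 m/s × 4.8993×10^-13 s = 0.118 mm

d ≈ 0.118 mm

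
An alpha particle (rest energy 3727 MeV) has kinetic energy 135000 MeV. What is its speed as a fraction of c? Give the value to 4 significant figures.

β ≈ 0.9996

γ = 1 + K/(m₀c²) = 1 + 135000/3727 = 37.2222
β = √(1 − 1/γ²) = 0.9996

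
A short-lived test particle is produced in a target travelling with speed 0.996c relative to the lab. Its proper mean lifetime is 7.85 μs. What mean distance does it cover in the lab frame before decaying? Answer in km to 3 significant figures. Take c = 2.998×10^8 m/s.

d ≈ 26.2 km

γ = 1/√(1 − 0.996²) = 11.192
Dilated lifetime: Δt = γτ₀ = 11.192 × 7.85 μs = 87.854 μs
d = vΔt = 0.996c × 87.854 μs = 2.9860×10^8 m/s × 8.7854×10^-5 s = 26.2 km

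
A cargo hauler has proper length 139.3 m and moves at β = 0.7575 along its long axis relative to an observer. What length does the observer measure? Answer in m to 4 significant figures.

γ = 1/√(1 − 0.7575²) = 1.53178
Length contraction: L = L₀/γ = 139.3/1.53178 = 90.94 m

L ≈ 90.94 m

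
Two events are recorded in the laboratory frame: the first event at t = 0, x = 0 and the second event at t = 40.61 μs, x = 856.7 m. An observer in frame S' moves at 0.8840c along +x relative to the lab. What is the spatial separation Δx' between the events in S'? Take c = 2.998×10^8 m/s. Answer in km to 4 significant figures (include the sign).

Δx' ≈ -21.19 km

γ = 1/√(1 − 0.8840²) = 2.13910
Δx' = γ(Δx − vΔt) = 2.13910 × (856.7 m − 0.8840×(2.998×10^8 m/s)×40.61×10^-6 s)
= 2.13910 × (-9905.89 m) = -21.19 km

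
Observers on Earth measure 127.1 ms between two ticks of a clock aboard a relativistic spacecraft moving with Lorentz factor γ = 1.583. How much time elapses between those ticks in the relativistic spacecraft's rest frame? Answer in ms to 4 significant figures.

γ = 1.583 (given)
Proper time: τ₀ = Δt/γ = 127.1/1.583 = 80.29 ms

τ₀ ≈ 80.29 ms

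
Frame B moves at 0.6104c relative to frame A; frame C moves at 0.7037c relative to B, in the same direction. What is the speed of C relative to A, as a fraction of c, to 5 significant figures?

u ≈ 0.91925c

Compose boost 2: (0.7037 + 0.6104)/(1 + 0.7037×0.6104) = 1.3141/1.429538 = 0.91925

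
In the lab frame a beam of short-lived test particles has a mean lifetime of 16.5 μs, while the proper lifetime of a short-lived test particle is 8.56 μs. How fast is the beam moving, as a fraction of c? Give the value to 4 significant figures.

β ≈ 0.8549

γ = Δt/τ₀ = 16.5/8.56 = 1.92757
β = √(1 − 1/γ²) = √(1 − 1/1.92757²) = 0.8549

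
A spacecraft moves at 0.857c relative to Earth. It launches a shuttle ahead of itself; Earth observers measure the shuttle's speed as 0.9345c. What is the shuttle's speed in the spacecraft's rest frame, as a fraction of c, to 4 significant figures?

Inverse velocity addition: u' = (u − v)/(1 − uv/c²)
= (0.9345 − 0.857)/(1 − 0.9345×0.857) = 0.07750/0.199133 = 0.3892

u' ≈ 0.3892c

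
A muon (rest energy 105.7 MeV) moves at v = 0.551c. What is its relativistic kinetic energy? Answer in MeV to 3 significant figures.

γ = 1/√(1 − 0.551²) = 1.1983
K = (γ − 1)m₀c² = (1.1983 − 1) × 105.7 MeV = 0.19831 × 105.7 MeV = 21.0 MeV

K ≈ 21.0 MeV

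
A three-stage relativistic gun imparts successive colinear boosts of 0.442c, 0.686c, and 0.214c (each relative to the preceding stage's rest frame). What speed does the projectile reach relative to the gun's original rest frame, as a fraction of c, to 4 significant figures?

u ≈ 0.9108c

Compose boost 2: (0.686 + 0.442)/(1 + 0.686×0.442) = 1.128/1.30321 = 0.865554
Compose boost 3: (0.214 + 0.865554)/(1 + 0.214×0.865554) = 1.07955/1.18523 = 0.9108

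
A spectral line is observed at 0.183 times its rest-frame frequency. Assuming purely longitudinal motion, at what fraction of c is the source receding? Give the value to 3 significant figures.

β ≈ 0.935

f_obs/f_src = √((1−β)/(1+β)) = 0.183  ⇒  (1−β)/(1+β) = 0.033489
β = |1 − D²|/(1 + D²) = |1 − 0.033489|/(1 + 0.033489) = 0.935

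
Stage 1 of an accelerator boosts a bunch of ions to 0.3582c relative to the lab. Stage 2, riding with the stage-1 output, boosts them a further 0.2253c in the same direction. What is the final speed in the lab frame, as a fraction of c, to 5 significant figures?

u ≈ 0.53993c

Compose boost 2: (0.2253 + 0.3582)/(1 + 0.2253×0.3582) = 0.58350/1.080702 = 0.53993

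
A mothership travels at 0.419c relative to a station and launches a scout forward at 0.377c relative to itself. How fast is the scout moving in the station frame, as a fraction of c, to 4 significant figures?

Compose boost 2: (0.377 + 0.419)/(1 + 0.377×0.419) = 0.7960/1.15796 = 0.6874

u ≈ 0.6874c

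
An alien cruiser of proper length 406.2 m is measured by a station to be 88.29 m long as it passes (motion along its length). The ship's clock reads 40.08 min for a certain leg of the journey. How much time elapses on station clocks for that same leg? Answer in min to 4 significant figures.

Δt ≈ 184.4 min

Length contraction ⇒ γ = L₀/L = 406.2/88.29 = 4.60075
Time dilation: Δt = γτ₀ = 4.60075 × 40.08 min = 184.4 min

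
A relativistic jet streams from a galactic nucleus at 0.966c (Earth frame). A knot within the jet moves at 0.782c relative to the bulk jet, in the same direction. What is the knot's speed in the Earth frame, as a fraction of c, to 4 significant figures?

Relativistic velocity addition: u = (u' + v)/(1 + u'v/c²)
= (0.782 + 0.966)/(1 + 0.782×0.966) = 1.748/1.75541 = 0.9958

u ≈ 0.9958c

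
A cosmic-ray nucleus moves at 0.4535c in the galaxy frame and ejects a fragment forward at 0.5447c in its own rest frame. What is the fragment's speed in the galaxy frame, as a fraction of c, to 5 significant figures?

u ≈ 0.80047c

Compose boost 2: (0.5447 + 0.4535)/(1 + 0.5447×0.4535) = 0.99820/1.247021 = 0.80047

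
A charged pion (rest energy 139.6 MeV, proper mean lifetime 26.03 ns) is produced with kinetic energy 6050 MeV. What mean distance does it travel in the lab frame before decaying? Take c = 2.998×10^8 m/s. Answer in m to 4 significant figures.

γ = 1 + K/(m₀c²) = 1 + 6050/139.6 = 44.3381
β = √(1 − 1/γ²) = 0.999746
Dilated lifetime: γτ₀ = 44.3381 × 26.03 ns = 1154.12 ns
d = βc·γτ₀ = 0.999746 × (2.998×10^8 m/s) × 1.15412×10^-6 s = 345.9 m

d ≈ 345.9 m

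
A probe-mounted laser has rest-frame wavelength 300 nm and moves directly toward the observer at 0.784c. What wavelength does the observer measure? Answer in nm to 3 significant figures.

λ_obs ≈ 104 nm

Relativistic Doppler: λ_obs = λ_src √((1−β)/(1+β))
= 300 × √(0.21600/1.7840) = 300 × 0.34796 = 104 nm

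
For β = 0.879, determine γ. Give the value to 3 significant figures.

γ = 1/√(1 − β²) = 1/√(1 − 0.879²) = 1/√(0.22736) = 2.10

γ ≈ 2.10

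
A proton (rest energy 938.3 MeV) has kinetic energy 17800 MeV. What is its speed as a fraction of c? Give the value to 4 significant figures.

γ = 1 + K/(m₀c²) = 1 + 17800/938.3 = 19.9705
β = √(1 − 1/γ²) = 0.9987

β ≈ 0.9987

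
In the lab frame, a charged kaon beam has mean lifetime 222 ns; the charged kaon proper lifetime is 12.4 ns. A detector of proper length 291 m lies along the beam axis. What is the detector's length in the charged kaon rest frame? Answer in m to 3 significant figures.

L ≈ 16.3 m

Time dilation ⇒ γ = Δt/τ₀ = 222/12.4 = 17.903
Length contraction: L = L₀/γ = 291/17.903 = 16.3 m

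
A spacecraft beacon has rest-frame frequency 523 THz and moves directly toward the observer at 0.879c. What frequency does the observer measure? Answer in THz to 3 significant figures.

Relativistic Doppler: f_obs = f_src √((1+β)/(1−β))
= 523 × √(1.8790/0.12100) = 523 × 3.9407 = 2060 THz

f_obs ≈ 2060 THz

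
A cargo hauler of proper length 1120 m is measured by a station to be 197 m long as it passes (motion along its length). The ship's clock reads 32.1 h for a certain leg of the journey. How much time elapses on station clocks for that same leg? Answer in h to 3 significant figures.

Length contraction ⇒ γ = L₀/L = 1120/197 = 5.6853
Time dilation: Δt = γτ₀ = 5.6853 × 32.1 h = 182 h

Δt ≈ 182 h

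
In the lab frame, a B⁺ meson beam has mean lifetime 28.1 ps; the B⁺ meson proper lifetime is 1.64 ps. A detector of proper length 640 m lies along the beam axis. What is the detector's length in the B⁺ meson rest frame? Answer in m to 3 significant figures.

Time dilation ⇒ γ = Δt/τ₀ = 28.1/1.64 = 17.134
Length contraction: L = L₀/γ = 640/17.134 = 37.4 m

L ≈ 37.4 m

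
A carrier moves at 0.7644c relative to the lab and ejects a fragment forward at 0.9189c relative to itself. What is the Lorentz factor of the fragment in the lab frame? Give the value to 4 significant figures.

u_lab = (0.9189 + 0.7644)/(1 + 0.9189×0.7644) = 1.6833/1.702407 = 0.9887764
γ = 1/√(1 − 0.9887764²) = 6.693

γ ≈ 6.693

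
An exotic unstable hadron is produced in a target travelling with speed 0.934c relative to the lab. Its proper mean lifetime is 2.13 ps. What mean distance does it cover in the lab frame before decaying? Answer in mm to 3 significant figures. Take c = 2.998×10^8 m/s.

d ≈ 1.67 mm

γ = 1/√(1 − 0.934²) = 2.7990
Dilated lifetime: Δt = γτ₀ = 2.7990 × 2.13 ps = 5.9618 ps
d = vΔt = 0.934c × 5.9618 ps = 2.8001×10^8 m/s × 5.9618×10^-12 s = 1.67 mm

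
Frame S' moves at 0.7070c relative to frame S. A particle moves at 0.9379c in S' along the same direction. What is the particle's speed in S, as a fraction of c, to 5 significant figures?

u ≈ 0.98906c

Relativistic velocity addition: u = (u' + v)/(1 + u'v/c²)
= (0.9379 + 0.7070)/(1 + 0.9379×0.7070) = 1.6449/1.663095 = 0.98906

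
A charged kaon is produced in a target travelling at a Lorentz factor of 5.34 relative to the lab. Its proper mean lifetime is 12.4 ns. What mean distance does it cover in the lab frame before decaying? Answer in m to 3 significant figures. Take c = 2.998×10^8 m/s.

d ≈ 19.5 m

β = √(1 − 1/γ²) = √(1 − 1/5.34²) = 0.98231
Dilated lifetime: Δt = γτ₀ = 5.34 × 12.4 ns = 66.216 ns
d = vΔt = 0.98231c × 66.216 ns = 2.9450×10^8 m/s × 6.6216×10^-8 s = 19.5 m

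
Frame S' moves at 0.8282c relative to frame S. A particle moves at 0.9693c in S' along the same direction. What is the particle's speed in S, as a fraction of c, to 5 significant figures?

u ≈ 0.99707c

Relativistic velocity addition: u = (u' + v)/(1 + u'v/c²)
= (0.9693 + 0.8282)/(1 + 0.9693×0.8282) = 1.7975/1.802774 = 0.99707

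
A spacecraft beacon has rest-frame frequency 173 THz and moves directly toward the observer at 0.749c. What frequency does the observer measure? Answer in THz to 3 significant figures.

Relativistic Doppler: f_obs = f_src √((1+β)/(1−β))
= 173 × √(1.7490/0.25100) = 173 × 2.6397 = 457 THz

f_obs ≈ 457 THz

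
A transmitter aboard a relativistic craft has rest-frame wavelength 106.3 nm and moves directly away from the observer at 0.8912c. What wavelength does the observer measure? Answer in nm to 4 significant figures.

Relativistic Doppler: λ_obs = λ_src √((1+β)/(1−β))
= 106.3 × √(1.89120/0.108800) = 106.3 × 4.16921 = 443.2 nm

λ_obs ≈ 443.2 nm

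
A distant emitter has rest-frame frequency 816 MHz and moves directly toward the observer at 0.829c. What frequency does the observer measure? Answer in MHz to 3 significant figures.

Relativistic Doppler: f_obs = f_src √((1+β)/(1−β))
= 816 × √(1.8290/0.17100) = 816 × 3.2705 = 2670 MHz

f_obs ≈ 2670 MHz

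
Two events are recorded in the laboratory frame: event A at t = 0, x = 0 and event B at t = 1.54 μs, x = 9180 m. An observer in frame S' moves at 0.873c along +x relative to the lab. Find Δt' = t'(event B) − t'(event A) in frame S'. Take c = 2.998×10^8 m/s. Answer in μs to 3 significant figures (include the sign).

Δt' ≈ -51.7 μs

γ = 1/√(1 − 0.873²) = 2.0504
Δt' = γ(Δt − vΔx/c²) = 2.0504 × (1.54 μs − 0.873×9180 m / (2.998×10^8 m/s))
= 2.0504 × (-25.192 μs) = -51.7 μs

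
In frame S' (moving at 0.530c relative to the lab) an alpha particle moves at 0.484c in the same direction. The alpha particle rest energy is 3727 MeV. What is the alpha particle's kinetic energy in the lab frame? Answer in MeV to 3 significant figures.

K ≈ 2580 MeV

u_lab = (0.484 + 0.530)/(1 + 0.484×0.530) = 0.806991
γ = 1/√(1 − 0.806991²) = 1.6933
K = (γ − 1)m₀c² = (1.6933 − 1) × 3727 = 0.69330 × 3727 = 2580 MeV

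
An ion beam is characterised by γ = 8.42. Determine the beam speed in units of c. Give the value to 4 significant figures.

β ≈ 0.9929

β = √(1 − 1/γ²) = √(1 − 1/8.42²) = √(0.985895) = 0.9929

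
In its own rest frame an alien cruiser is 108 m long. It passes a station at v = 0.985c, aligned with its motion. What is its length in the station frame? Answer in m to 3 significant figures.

L ≈ 18.6 m

γ = 1/√(1 − 0.985²) = 5.7953
Length contraction: L = L₀/γ = 108/5.7953 = 18.6 m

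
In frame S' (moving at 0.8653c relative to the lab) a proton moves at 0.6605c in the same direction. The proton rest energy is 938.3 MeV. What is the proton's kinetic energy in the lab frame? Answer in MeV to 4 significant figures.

K ≈ 2980 MeV

u_lab = (0.6605 + 0.8653)/(1 + 0.6605×0.8653) = 0.9709006
γ = 1/√(1 − 0.9709006²) = 4.17566
K = (γ − 1)m₀c² = (4.17566 − 1) × 938.3 = 3.17566 × 938.3 = 2980 MeV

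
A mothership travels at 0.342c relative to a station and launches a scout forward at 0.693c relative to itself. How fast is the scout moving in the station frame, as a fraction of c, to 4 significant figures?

Compose boost 2: (0.693 + 0.342)/(1 + 0.693×0.342) = 1.035/1.23701 = 0.8367

u ≈ 0.8367c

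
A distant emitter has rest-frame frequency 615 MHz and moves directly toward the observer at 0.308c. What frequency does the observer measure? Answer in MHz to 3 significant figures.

f_obs ≈ 846 MHz

Relativistic Doppler: f_obs = f_src √((1+β)/(1−β))
= 615 × √(1.3080/0.69200) = 615 × 1.3748 = 846 MHz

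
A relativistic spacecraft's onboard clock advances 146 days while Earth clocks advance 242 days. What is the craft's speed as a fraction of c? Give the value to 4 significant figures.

β ≈ 0.7975

γ = Δt/τ₀ = 242/146 = 1.65753
β = √(1 − 1/γ²) = √(1 − 1/1.65753²) = 0.7975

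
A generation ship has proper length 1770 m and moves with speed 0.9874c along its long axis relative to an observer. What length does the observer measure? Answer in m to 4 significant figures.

γ = 1/√(1 − 0.9874²) = 6.31935
Length contraction: L = L₀/γ = 1770/6.31935 = 280.1 m

L ≈ 280.1 m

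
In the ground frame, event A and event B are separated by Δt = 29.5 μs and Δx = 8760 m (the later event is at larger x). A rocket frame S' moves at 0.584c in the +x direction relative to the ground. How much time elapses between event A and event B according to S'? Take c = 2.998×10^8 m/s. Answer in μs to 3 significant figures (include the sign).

Δt' ≈ 15.3 μs

γ = 1/√(1 − 0.584²) = 1.2319
Δt' = γ(Δt − vΔx/c²) = 1.2319 × (29.5 μs − 0.584×8760 m / (2.998×10^8 m/s))
= 1.2319 × (12.436 μs) = 15.3 μs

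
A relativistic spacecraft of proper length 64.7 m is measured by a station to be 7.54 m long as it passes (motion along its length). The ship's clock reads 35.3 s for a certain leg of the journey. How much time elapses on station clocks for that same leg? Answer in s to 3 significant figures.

Length contraction ⇒ γ = L₀/L = 64.7/7.54 = 8.5809
Time dilation: Δt = γτ₀ = 8.5809 × 35.3 s = 303 s

Δt ≈ 303 s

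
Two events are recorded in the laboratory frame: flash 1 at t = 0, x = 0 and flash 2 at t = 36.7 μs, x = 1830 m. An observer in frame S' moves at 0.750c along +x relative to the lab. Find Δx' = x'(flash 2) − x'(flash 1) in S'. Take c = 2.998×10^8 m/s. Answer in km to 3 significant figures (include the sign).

γ = 1/√(1 − 0.750²) = 1.5119
Δx' = γ(Δx − vΔt) = 1.5119 × (1830 m − 0.750×(2.998×10^8 m/s)×36.7×10^-6 s)
= 1.5119 × (-6422.0 m) = -9.71 km

Δx' ≈ -9.71 km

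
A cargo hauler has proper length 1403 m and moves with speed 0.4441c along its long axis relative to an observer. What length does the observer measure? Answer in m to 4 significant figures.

γ = 1/√(1 − 0.4441²) = 1.11610
Length contraction: L = L₀/γ = 1403/1.11610 = 1257 m

L ≈ 1257 m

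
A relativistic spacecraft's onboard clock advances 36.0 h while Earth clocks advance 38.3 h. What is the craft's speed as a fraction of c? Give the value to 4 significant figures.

β ≈ 0.3413

γ = Δt/τ₀ = 38.3/36.0 = 1.06389
β = √(1 − 1/γ²) = √(1 − 1/1.06389²) = 0.3413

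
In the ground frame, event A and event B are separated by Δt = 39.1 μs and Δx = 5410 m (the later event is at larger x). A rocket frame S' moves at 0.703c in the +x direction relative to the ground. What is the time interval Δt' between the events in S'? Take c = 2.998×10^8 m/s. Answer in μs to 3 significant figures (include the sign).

γ = 1/√(1 − 0.703²) = 1.4061
Δt' = γ(Δt − vΔx/c²) = 1.4061 × (39.1 μs − 0.703×5410 m / (2.998×10^8 m/s))
= 1.4061 × (26.414 μs) = 37.1 μs

Δt' ≈ 37.1 μs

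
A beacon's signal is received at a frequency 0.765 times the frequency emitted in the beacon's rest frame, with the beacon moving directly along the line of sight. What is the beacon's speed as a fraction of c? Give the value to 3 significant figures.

β ≈ 0.262

f_obs/f_src = √((1−β)/(1+β)) = 0.765  ⇒  (1−β)/(1+β) = 0.58522
β = |1 − D²|/(1 + D²) = |1 − 0.58522|/(1 + 0.58522) = 0.262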